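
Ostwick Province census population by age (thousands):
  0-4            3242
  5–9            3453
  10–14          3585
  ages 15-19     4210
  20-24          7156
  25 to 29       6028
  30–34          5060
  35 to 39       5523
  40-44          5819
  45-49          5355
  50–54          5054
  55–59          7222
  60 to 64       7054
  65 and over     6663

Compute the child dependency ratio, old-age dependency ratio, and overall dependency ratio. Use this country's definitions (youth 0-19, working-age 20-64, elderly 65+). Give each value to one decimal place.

Youth dependency ratio: 26.7
Old-age dependency ratio: 12.3
Total dependency ratio: 39.0

0–19: 3242 + 3453 + 3585 + 4210 = 14490
20–64: 7156 + 6028 + 5060 + 5523 + 5819 + 5355 + 5054 + 7222 + 7054 = 54271
65+: 6663
Youth dependency ratio = 14490 / 54271 × 100 = 26.7
Old-age dependency ratio = 6663 / 54271 × 100 = 12.3
Total dependency ratio = (14490 + 6663) / 54271 × 100 = 21153 / 54271 × 100 = 39.0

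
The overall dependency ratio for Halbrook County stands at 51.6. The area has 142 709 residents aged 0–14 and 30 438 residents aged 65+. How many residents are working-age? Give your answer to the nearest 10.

Working-age: 335 560

Total dependency ratio = (youth + elderly) / working-age × 100
51.6 = (142 709 + 30 438) / W × 100
⇒ 335 560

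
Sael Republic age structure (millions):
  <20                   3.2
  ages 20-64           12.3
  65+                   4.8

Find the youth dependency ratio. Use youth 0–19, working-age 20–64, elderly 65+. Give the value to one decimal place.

Youth dependency ratio: 26.0

Youth dependency ratio = 3.2 / 12.3 × 100 = 26.0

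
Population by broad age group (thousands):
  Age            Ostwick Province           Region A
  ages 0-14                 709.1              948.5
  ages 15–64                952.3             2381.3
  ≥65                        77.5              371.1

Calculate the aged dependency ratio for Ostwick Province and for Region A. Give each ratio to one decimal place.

Ostwick Province: 77.5 / 952.3 × 100 = 8.1
Region A: 371.1 / 2381.3 × 100 = 15.6

Ostwick Province: 8.1
Region A: 15.6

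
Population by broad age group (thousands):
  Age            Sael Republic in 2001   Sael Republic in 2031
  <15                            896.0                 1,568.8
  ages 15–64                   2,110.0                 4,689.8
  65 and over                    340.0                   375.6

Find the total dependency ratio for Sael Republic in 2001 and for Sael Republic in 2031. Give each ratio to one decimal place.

Sael Republic in 2001: 58.6
Sael Republic in 2031: 41.5

Sael Republic in 2001: (896.0 + 340.0) / 2,110.0 × 100 = 1,236.0 / 2,110.0 × 100 = 58.6
Sael Republic in 2031: (1,568.8 + 375.6) / 4,689.8 × 100 = 1,944.4 / 4,689.8 × 100 = 41.5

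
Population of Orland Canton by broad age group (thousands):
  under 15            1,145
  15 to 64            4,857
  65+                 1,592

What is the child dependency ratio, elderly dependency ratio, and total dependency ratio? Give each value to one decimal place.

Youth dependency ratio: 23.6
Old-age dependency ratio: 32.8
Total dependency ratio: 56.4

Youth dependency ratio = 1,145 / 4,857 × 100 = 23.6
Old-age dependency ratio = 1,592 / 4,857 × 100 = 32.8
Total dependency ratio = (1,145 + 1,592) / 4,857 × 100 = 2,737 / 4,857 × 100 = 56.4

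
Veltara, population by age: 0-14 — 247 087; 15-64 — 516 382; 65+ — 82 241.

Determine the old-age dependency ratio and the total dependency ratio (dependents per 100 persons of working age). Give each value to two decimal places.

Old-age dependency ratio = 82 241 / 516 382 × 100 = 15.93
Total dependency ratio = (247 087 + 82 241) / 516 382 × 100 = 329 328 / 516 382 × 100 = 63.78

Old-age dependency ratio: 15.93
Total dependency ratio: 63.78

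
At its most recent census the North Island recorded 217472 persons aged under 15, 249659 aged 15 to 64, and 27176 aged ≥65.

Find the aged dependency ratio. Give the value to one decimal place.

Old-age dependency ratio = 27176 / 249659 × 100 = 10.9

Old-age dependency ratio: 10.9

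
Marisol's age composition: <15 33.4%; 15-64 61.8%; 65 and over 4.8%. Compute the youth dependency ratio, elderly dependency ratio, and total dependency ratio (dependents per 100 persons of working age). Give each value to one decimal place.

Youth dependency ratio: 54.0
Old-age dependency ratio: 7.8
Total dependency ratio: 61.8

Youth dependency ratio = 33.4 / 61.8 × 100 = 54.0
Old-age dependency ratio = 4.8 / 61.8 × 100 = 7.8
Total dependency ratio = (33.4 + 4.8) / 61.8 × 100 = 38.2 / 61.8 × 100 = 61.8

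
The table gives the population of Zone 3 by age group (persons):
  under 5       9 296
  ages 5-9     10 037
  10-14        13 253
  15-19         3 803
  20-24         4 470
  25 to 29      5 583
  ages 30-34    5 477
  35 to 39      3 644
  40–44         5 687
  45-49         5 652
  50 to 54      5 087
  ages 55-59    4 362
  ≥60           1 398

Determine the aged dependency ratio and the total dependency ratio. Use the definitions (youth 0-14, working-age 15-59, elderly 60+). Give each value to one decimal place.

Old-age dependency ratio: 3.2
Total dependency ratio: 77.7

0–14: 9 296 + 10 037 + 13 253 = 32 586
15–59: 3 803 + 4 470 + 5 583 + 5 477 + 3 644 + 5 687 + 5 652 + 5 087 + 4 362 = 43 765
60+: 1 398
Old-age dependency ratio = 1 398 / 43 765 × 100 = 3.2
Total dependency ratio = (32 586 + 1 398) / 43 765 × 100 = 33 984 / 43 765 × 100 = 77.7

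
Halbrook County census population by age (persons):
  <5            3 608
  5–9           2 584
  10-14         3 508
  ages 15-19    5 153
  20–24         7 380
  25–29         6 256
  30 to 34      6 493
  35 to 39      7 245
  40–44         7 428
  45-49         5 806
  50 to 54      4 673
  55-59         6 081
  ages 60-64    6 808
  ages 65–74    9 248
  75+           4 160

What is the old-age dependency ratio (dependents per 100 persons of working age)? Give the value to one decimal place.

0–14: 3 608 + 2 584 + 3 508 = 9 700
15–64: 5 153 + 7 380 + 6 256 + 6 493 + 7 245 + 7 428 + 5 806 + 4 673 + 6 081 + 6 808 = 63 323
65+: 9 248 + 4 160 = 13 408
Old-age dependency ratio = 13 408 / 63 323 × 100 = 21.2

Old-age dependency ratio: 21.2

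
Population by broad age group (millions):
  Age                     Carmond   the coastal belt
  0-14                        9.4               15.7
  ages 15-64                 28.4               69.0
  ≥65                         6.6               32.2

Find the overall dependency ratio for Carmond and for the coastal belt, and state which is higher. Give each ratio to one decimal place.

Carmond: (9.4 + 6.6) / 28.4 × 100 = 16.0 / 28.4 × 100 = 56.3
the coastal belt: (15.7 + 32.2) / 69.0 × 100 = 47.9 / 69.0 × 100 = 69.4

Carmond: 56.3
the coastal belt: 69.4
Higher: the coastal belt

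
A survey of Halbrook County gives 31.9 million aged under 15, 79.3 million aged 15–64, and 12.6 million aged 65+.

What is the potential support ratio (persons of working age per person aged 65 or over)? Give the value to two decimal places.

Potential support ratio: 6.29

Potential support ratio = 79.3 / 12.6 = 6.29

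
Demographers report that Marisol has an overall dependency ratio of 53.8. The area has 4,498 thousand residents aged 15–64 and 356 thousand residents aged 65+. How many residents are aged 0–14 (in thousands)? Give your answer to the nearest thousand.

Total dependency ratio = (youth + elderly) / working-age × 100
53.8 = (Y + 356) / 4,498 × 100
⇒ 2,064

Aged 0–14: 2,064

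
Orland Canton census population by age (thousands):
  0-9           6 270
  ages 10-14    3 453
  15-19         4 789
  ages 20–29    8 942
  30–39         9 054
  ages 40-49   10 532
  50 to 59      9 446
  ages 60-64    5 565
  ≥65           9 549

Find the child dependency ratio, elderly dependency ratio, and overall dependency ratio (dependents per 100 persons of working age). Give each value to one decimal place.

0–14: 6 270 + 3 453 = 9 723
15–64: 4 789 + 8 942 + 9 054 + 10 532 + 9 446 + 5 565 = 48 328
65+: 9 549
Youth dependency ratio = 9 723 / 48 328 × 100 = 20.1
Old-age dependency ratio = 9 549 / 48 328 × 100 = 19.8
Total dependency ratio = (9 723 + 9 549) / 48 328 × 100 = 19 272 / 48 328 × 100 = 39.9

Youth dependency ratio: 20.1
Old-age dependency ratio: 19.8
Total dependency ratio: 39.9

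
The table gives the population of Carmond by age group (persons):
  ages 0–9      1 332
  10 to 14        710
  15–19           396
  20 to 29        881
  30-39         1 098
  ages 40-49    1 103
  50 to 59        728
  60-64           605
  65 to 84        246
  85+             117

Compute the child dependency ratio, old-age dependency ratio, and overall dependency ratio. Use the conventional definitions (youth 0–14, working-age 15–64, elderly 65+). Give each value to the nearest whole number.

0–14: 1 332 + 710 = 2 042
15–64: 396 + 881 + 1 098 + 1 103 + 728 + 605 = 4 811
65+: 246 + 117 = 363
Youth dependency ratio = 2 042 / 4 811 × 100 = 42
Old-age dependency ratio = 363 / 4 811 × 100 = 8
Total dependency ratio = (2 042 + 363) / 4 811 × 100 = 2 405 / 4 811 × 100 = 50

Youth dependency ratio: 42
Old-age dependency ratio: 8
Total dependency ratio: 50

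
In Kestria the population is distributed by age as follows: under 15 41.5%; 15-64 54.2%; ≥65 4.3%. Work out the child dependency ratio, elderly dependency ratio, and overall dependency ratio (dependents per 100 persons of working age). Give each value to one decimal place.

Youth dependency ratio: 76.6
Old-age dependency ratio: 7.9
Total dependency ratio: 84.5

Youth dependency ratio = 41.5 / 54.2 × 100 = 76.6
Old-age dependency ratio = 4.3 / 54.2 × 100 = 7.9
Total dependency ratio = (41.5 + 4.3) / 54.2 × 100 = 45.8 / 54.2 × 100 = 84.5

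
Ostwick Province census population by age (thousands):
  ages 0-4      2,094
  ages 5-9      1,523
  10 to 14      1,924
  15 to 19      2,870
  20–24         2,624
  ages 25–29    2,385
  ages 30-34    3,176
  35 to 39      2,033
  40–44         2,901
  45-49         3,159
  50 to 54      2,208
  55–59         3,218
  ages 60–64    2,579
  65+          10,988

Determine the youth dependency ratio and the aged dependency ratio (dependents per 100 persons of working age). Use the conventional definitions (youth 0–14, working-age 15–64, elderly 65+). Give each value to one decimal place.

Youth dependency ratio: 20.4
Old-age dependency ratio: 40.5

0–14: 2,094 + 1,523 + 1,924 = 5,541
15–64: 2,870 + 2,624 + 2,385 + 3,176 + 2,033 + 2,901 + 3,159 + 2,208 + 3,218 + 2,579 = 27,153
65+: 10,988
Youth dependency ratio = 5,541 / 27,153 × 100 = 20.4
Old-age dependency ratio = 10,988 / 27,153 × 100 = 40.5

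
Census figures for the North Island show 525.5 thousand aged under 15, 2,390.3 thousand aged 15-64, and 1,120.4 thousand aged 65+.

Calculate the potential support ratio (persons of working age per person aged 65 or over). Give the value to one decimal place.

Potential support ratio: 2.1

Potential support ratio = 2,390.3 / 1,120.4 = 2.1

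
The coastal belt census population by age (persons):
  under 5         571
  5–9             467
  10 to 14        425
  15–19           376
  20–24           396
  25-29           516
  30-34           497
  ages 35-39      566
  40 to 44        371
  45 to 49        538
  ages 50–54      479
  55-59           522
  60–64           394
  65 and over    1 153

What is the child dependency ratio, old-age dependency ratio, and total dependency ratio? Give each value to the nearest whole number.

0–14: 571 + 467 + 425 = 1 463
15–64: 376 + 396 + 516 + 497 + 566 + 371 + 538 + 479 + 522 + 394 = 4 655
65+: 1 153
Youth dependency ratio = 1 463 / 4 655 × 100 = 31
Old-age dependency ratio = 1 153 / 4 655 × 100 = 25
Total dependency ratio = (1 463 + 1 153) / 4 655 × 100 = 2 616 / 4 655 × 100 = 56

Youth dependency ratio: 31
Old-age dependency ratio: 25
Total dependency ratio: 56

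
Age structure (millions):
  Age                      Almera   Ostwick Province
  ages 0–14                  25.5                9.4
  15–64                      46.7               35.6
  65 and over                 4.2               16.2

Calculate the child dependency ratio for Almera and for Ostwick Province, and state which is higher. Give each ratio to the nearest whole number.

Almera: 55
Ostwick Province: 26
Higher: Almera

Almera: 25.5 / 46.7 × 100 = 55
Ostwick Province: 9.4 / 35.6 × 100 = 26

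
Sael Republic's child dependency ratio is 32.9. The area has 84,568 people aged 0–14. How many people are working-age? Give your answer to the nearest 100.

Youth dependency ratio = youth / working-age × 100
32.9 = 84,568 / W × 100
⇒ 257,000

Working-age: 257,000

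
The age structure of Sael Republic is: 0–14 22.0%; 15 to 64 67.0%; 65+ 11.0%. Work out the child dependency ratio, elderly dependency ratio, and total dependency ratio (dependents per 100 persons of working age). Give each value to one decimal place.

Youth dependency ratio: 32.8
Old-age dependency ratio: 16.4
Total dependency ratio: 49.3

Youth dependency ratio = 22.0 / 67.0 × 100 = 32.8
Old-age dependency ratio = 11.0 / 67.0 × 100 = 16.4
Total dependency ratio = (22.0 + 11.0) / 67.0 × 100 = 33.0 / 67.0 × 100 = 49.3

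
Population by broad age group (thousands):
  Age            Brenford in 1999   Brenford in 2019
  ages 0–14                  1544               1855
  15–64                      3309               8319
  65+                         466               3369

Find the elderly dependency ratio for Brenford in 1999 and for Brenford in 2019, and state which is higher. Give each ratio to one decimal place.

Brenford in 1999: 466 / 3309 × 100 = 14.1
Brenford in 2019: 3369 / 8319 × 100 = 40.5

Brenford in 1999: 14.1
Brenford in 2019: 40.5
Higher: Brenford in 2019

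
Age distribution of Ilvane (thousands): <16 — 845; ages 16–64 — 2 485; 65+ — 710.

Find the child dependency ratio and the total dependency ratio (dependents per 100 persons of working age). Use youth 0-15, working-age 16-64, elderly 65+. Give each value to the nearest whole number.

Youth dependency ratio = 845 / 2 485 × 100 = 34
Total dependency ratio = (845 + 710) / 2 485 × 100 = 1 555 / 2 485 × 100 = 63

Youth dependency ratio: 34
Total dependency ratio: 63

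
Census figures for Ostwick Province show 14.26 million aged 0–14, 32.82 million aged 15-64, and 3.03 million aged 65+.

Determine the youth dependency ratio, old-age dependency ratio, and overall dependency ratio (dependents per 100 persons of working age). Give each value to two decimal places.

Youth dependency ratio = 14.26 / 32.82 × 100 = 43.45
Old-age dependency ratio = 3.03 / 32.82 × 100 = 9.23
Total dependency ratio = (14.26 + 3.03) / 32.82 × 100 = 17.29 / 32.82 × 100 = 52.68

Youth dependency ratio: 43.45
Old-age dependency ratio: 9.23
Total dependency ratio: 52.68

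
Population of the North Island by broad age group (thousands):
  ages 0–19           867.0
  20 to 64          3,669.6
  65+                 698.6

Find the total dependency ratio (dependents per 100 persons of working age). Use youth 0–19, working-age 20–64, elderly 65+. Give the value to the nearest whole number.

Total dependency ratio: 43

Total dependency ratio = (867.0 + 698.6) / 3,669.6 × 100 = 1,565.6 / 3,669.6 × 100 = 43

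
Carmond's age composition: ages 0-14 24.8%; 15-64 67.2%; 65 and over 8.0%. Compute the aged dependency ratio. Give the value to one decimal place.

Old-age dependency ratio: 11.9

Old-age dependency ratio = 8.0 / 67.2 × 100 = 11.9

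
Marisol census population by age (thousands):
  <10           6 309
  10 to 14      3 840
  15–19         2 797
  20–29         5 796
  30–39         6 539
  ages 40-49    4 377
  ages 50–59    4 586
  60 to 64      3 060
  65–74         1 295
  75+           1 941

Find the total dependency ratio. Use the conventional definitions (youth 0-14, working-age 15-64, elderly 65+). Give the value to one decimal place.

Total dependency ratio: 49.3

0–14: 6 309 + 3 840 = 10 149
15–64: 2 797 + 5 796 + 6 539 + 4 377 + 4 586 + 3 060 = 27 155
65+: 1 295 + 1 941 = 3 236
Total dependency ratio = (10 149 + 3 236) / 27 155 × 100 = 13 385 / 27 155 × 100 = 49.3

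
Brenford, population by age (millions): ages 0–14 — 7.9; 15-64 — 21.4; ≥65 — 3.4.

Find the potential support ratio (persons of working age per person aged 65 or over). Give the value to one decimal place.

Potential support ratio = 21.4 / 3.4 = 6.3

Potential support ratio: 6.3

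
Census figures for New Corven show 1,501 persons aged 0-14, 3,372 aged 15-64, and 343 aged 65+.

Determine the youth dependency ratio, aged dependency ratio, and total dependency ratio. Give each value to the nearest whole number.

Youth dependency ratio: 45
Old-age dependency ratio: 10
Total dependency ratio: 55

Youth dependency ratio = 1,501 / 3,372 × 100 = 45
Old-age dependency ratio = 343 / 3,372 × 100 = 10
Total dependency ratio = (1,501 + 343) / 3,372 × 100 = 1,844 / 3,372 × 100 = 55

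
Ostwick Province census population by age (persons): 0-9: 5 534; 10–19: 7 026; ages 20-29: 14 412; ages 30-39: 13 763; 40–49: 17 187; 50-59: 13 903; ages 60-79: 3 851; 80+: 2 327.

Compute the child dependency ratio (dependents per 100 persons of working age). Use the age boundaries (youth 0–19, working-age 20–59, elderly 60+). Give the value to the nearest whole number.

Youth dependency ratio: 21

0–19: 5 534 + 7 026 = 12 560
20–59: 14 412 + 13 763 + 17 187 + 13 903 = 59 265
60+: 3 851 + 2 327 = 6 178
Youth dependency ratio = 12 560 / 59 265 × 100 = 21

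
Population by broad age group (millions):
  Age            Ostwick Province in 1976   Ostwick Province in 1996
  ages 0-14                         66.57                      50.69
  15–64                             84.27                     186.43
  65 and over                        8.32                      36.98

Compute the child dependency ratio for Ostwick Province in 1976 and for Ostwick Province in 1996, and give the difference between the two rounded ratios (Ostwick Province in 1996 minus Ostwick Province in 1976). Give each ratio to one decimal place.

Ostwick Province in 1976: 79.0
Ostwick Province in 1996: 27.2
Difference: -51.8

Ostwick Province in 1976: 66.57 / 84.27 × 100 = 79.0
Ostwick Province in 1996: 50.69 / 186.43 × 100 = 27.2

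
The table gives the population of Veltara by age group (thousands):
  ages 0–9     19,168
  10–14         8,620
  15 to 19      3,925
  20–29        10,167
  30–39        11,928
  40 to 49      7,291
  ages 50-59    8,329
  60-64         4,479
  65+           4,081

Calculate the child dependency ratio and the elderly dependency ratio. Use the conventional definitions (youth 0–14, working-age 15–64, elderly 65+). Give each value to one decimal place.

Youth dependency ratio: 60.3
Old-age dependency ratio: 8.8

0–14: 19,168 + 8,620 = 27,788
15–64: 3,925 + 10,167 + 11,928 + 7,291 + 8,329 + 4,479 = 46,119
65+: 4,081
Youth dependency ratio = 27,788 / 46,119 × 100 = 60.3
Old-age dependency ratio = 4,081 / 46,119 × 100 = 8.8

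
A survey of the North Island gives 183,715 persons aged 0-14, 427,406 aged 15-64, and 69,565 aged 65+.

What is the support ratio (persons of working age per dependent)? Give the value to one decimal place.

Support ratio: 1.7

Support ratio = 427,406 / (183,715 + 69,565) = 427,406 / 253,280 = 1.7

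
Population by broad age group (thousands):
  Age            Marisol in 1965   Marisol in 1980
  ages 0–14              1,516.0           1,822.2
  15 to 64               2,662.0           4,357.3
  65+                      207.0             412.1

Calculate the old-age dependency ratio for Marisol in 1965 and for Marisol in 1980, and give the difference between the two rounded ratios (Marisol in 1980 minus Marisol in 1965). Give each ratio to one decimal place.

Marisol in 1965: 7.8
Marisol in 1980: 9.5
Difference: +1.7

Marisol in 1965: 207.0 / 2,662.0 × 100 = 7.8
Marisol in 1980: 412.1 / 4,357.3 × 100 = 9.5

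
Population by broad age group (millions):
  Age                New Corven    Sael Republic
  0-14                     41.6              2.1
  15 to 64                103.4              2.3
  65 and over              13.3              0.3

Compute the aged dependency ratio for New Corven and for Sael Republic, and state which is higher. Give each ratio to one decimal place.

New Corven: 13.3 / 103.4 × 100 = 12.9
Sael Republic: 0.3 / 2.3 × 100 = 13.0

New Corven: 12.9
Sael Republic: 13.0
Higher: Sael Republic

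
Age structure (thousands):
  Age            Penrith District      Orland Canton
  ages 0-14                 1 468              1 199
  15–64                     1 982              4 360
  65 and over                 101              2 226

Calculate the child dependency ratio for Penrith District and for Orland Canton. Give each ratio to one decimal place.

Penrith District: 1 468 / 1 982 × 100 = 74.1
Orland Canton: 1 199 / 4 360 × 100 = 27.5

Penrith District: 74.1
Orland Canton: 27.5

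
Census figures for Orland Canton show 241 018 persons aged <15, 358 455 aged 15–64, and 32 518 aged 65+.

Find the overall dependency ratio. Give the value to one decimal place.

Total dependency ratio = (241 018 + 32 518) / 358 455 × 100 = 273 536 / 358 455 × 100 = 76.3

Total dependency ratio: 76.3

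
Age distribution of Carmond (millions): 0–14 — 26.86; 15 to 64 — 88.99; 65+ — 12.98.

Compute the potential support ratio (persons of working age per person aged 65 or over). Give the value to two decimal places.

Potential support ratio: 6.86

Potential support ratio = 88.99 / 12.98 = 6.86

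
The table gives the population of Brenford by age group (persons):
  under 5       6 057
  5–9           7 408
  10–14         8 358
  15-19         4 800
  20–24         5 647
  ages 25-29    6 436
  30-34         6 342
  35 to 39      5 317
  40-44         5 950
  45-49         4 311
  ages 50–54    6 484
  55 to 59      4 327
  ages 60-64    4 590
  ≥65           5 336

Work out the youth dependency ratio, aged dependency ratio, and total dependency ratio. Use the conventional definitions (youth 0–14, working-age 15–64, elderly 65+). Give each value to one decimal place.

Youth dependency ratio: 40.3
Old-age dependency ratio: 9.8
Total dependency ratio: 50.1

0–14: 6 057 + 7 408 + 8 358 = 21 823
15–64: 4 800 + 5 647 + 6 436 + 6 342 + 5 317 + 5 950 + 4 311 + 6 484 + 4 327 + 4 590 = 54 204
65+: 5 336
Youth dependency ratio = 21 823 / 54 204 × 100 = 40.3
Old-age dependency ratio = 5 336 / 54 204 × 100 = 9.8
Total dependency ratio = (21 823 + 5 336) / 54 204 × 100 = 27 159 / 54 204 × 100 = 50.1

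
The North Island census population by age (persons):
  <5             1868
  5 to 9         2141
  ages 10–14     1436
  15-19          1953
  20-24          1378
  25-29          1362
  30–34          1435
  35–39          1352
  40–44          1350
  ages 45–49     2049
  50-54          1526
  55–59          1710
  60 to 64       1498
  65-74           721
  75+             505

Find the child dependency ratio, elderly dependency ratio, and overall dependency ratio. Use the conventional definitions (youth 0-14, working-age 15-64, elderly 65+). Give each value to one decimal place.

0–14: 1868 + 2141 + 1436 = 5445
15–64: 1953 + 1378 + 1362 + 1435 + 1352 + 1350 + 2049 + 1526 + 1710 + 1498 = 15613
65+: 721 + 505 = 1226
Youth dependency ratio = 5445 / 15613 × 100 = 34.9
Old-age dependency ratio = 1226 / 15613 × 100 = 7.9
Total dependency ratio = (5445 + 1226) / 15613 × 100 = 6671 / 15613 × 100 = 42.7

Youth dependency ratio: 34.9
Old-age dependency ratio: 7.9
Total dependency ratio: 42.7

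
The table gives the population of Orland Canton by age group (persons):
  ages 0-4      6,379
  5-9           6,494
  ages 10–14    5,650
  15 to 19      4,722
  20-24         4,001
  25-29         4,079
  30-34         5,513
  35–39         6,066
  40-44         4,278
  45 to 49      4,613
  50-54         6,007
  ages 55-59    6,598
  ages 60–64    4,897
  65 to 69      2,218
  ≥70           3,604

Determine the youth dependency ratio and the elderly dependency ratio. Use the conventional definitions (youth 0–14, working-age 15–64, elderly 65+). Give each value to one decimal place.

Youth dependency ratio: 36.5
Old-age dependency ratio: 11.5

0–14: 6,379 + 6,494 + 5,650 = 18,523
15–64: 4,722 + 4,001 + 4,079 + 5,513 + 6,066 + 4,278 + 4,613 + 6,007 + 6,598 + 4,897 = 50,774
65+: 2,218 + 3,604 = 5,822
Youth dependency ratio = 18,523 / 50,774 × 100 = 36.5
Old-age dependency ratio = 5,822 / 50,774 × 100 = 11.5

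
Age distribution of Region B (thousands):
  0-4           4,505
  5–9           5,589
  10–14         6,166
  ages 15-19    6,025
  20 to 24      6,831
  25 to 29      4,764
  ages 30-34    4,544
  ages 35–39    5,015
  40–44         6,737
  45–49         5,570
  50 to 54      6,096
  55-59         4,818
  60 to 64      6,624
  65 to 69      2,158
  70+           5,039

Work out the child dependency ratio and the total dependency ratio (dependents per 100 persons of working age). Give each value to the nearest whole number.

0–14: 4,505 + 5,589 + 6,166 = 16,260
15–64: 6,025 + 6,831 + 4,764 + 4,544 + 5,015 + 6,737 + 5,570 + 6,096 + 4,818 + 6,624 = 57,024
65+: 2,158 + 5,039 = 7,197
Youth dependency ratio = 16,260 / 57,024 × 100 = 29
Total dependency ratio = (16,260 + 7,197) / 57,024 × 100 = 23,457 / 57,024 × 100 = 41

Youth dependency ratio: 29
Total dependency ratio: 41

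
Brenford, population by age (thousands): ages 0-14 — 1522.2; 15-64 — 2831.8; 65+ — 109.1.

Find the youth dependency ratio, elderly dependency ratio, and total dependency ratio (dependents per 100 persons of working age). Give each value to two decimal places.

Youth dependency ratio = 1522.2 / 2831.8 × 100 = 53.75
Old-age dependency ratio = 109.1 / 2831.8 × 100 = 3.85
Total dependency ratio = (1522.2 + 109.1) / 2831.8 × 100 = 1631.3 / 2831.8 × 100 = 57.61

Youth dependency ratio: 53.75
Old-age dependency ratio: 3.85
Total dependency ratio: 57.61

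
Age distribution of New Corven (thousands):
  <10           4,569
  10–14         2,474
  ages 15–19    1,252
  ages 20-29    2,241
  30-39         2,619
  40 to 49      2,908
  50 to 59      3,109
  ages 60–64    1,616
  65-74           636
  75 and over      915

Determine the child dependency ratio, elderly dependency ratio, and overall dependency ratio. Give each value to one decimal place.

0–14: 4,569 + 2,474 = 7,043
15–64: 1,252 + 2,241 + 2,619 + 2,908 + 3,109 + 1,616 = 13,745
65+: 636 + 915 = 1,551
Youth dependency ratio = 7,043 / 13,745 × 100 = 51.2
Old-age dependency ratio = 1,551 / 13,745 × 100 = 11.3
Total dependency ratio = (7,043 + 1,551) / 13,745 × 100 = 8,594 / 13,745 × 100 = 62.5

Youth dependency ratio: 51.2
Old-age dependency ratio: 11.3
Total dependency ratio: 62.5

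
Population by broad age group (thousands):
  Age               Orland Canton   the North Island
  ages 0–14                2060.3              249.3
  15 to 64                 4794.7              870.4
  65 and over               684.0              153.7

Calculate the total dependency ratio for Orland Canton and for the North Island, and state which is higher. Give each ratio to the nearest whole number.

Orland Canton: 57
the North Island: 46
Higher: Orland Canton

Orland Canton: (2060.3 + 684.0) / 4794.7 × 100 = 2744.3 / 4794.7 × 100 = 57
the North Island: (249.3 + 153.7) / 870.4 × 100 = 403.0 / 870.4 × 100 = 46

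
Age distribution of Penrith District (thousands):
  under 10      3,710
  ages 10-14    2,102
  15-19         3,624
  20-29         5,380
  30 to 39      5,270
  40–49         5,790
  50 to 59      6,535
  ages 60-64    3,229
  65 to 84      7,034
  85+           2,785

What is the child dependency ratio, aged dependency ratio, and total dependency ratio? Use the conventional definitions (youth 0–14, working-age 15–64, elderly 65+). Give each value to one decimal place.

Youth dependency ratio: 19.5
Old-age dependency ratio: 32.9
Total dependency ratio: 52.4

0–14: 3,710 + 2,102 = 5,812
15–64: 3,624 + 5,380 + 5,270 + 5,790 + 6,535 + 3,229 = 29,828
65+: 7,034 + 2,785 = 9,819
Youth dependency ratio = 5,812 / 29,828 × 100 = 19.5
Old-age dependency ratio = 9,819 / 29,828 × 100 = 32.9
Total dependency ratio = (5,812 + 9,819) / 29,828 × 100 = 15,631 / 29,828 × 100 = 52.4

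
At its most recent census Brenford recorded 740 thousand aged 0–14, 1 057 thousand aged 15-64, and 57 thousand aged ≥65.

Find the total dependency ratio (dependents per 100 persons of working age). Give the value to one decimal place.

Total dependency ratio: 75.4

Total dependency ratio = (740 + 57) / 1 057 × 100 = 797 / 1 057 × 100 = 75.4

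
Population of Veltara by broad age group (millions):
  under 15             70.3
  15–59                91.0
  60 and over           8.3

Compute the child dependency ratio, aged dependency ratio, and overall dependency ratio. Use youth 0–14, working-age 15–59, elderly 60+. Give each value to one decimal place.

Youth dependency ratio: 77.3
Old-age dependency ratio: 9.1
Total dependency ratio: 86.4

Youth dependency ratio = 70.3 / 91.0 × 100 = 77.3
Old-age dependency ratio = 8.3 / 91.0 × 100 = 9.1
Total dependency ratio = (70.3 + 8.3) / 91.0 × 100 = 78.6 / 91.0 × 100 = 86.4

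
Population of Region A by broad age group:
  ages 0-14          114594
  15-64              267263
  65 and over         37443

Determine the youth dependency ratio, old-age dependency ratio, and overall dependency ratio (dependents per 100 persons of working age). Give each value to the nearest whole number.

Youth dependency ratio = 114594 / 267263 × 100 = 43
Old-age dependency ratio = 37443 / 267263 × 100 = 14
Total dependency ratio = (114594 + 37443) / 267263 × 100 = 152037 / 267263 × 100 = 57

Youth dependency ratio: 43
Old-age dependency ratio: 14
Total dependency ratio: 57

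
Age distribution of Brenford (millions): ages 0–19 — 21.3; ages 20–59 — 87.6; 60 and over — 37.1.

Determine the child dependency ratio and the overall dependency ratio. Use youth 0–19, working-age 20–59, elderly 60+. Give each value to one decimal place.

Youth dependency ratio = 21.3 / 87.6 × 100 = 24.3
Total dependency ratio = (21.3 + 37.1) / 87.6 × 100 = 58.4 / 87.6 × 100 = 66.7

Youth dependency ratio: 24.3
Total dependency ratio: 66.7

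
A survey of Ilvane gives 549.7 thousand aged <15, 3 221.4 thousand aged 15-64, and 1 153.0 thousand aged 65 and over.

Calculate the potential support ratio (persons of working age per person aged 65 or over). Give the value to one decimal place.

Potential support ratio = 3 221.4 / 1 153.0 = 2.8

Potential support ratio: 2.8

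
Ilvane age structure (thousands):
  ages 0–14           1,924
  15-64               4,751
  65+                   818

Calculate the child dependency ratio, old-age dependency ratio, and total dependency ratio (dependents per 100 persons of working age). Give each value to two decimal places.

Youth dependency ratio = 1,924 / 4,751 × 100 = 40.50
Old-age dependency ratio = 818 / 4,751 × 100 = 17.22
Total dependency ratio = (1,924 + 818) / 4,751 × 100 = 2,742 / 4,751 × 100 = 57.71

Youth dependency ratio: 40.50
Old-age dependency ratio: 17.22
Total dependency ratio: 57.71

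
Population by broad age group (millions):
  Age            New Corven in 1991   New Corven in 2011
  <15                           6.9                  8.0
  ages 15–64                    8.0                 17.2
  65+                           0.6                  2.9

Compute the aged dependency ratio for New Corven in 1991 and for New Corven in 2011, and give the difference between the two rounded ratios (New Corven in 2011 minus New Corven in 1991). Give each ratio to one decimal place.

New Corven in 1991: 7.5
New Corven in 2011: 16.9
Difference: +9.4

New Corven in 1991: 0.6 / 8.0 × 100 = 7.5
New Corven in 2011: 2.9 / 17.2 × 100 = 16.9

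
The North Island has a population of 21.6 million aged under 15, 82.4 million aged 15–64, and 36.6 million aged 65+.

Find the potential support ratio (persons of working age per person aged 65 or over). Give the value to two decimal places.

Potential support ratio: 2.25

Potential support ratio = 82.4 / 36.6 = 2.25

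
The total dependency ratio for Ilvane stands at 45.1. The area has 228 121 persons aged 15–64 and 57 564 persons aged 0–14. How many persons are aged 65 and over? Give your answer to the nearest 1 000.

Total dependency ratio = (youth + elderly) / working-age × 100
45.1 = (57 564 + E) / 228 121 × 100
⇒ 45 000

Aged 65 and over: 45 000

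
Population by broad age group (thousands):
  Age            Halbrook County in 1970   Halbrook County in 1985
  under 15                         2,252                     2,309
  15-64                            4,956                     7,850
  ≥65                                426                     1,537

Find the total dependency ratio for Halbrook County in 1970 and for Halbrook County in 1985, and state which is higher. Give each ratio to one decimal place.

Halbrook County in 1970: (2,252 + 426) / 4,956 × 100 = 2,678 / 4,956 × 100 = 54.0
Halbrook County in 1985: (2,309 + 1,537) / 7,850 × 100 = 3,846 / 7,850 × 100 = 49.0

Halbrook County in 1970: 54.0
Halbrook County in 1985: 49.0
Higher: Halbrook County in 1970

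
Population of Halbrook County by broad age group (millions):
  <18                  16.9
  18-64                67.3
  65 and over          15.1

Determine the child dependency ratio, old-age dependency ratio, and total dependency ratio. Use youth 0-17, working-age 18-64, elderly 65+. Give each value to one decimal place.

Youth dependency ratio: 25.1
Old-age dependency ratio: 22.4
Total dependency ratio: 47.5

Youth dependency ratio = 16.9 / 67.3 × 100 = 25.1
Old-age dependency ratio = 15.1 / 67.3 × 100 = 22.4
Total dependency ratio = (16.9 + 15.1) / 67.3 × 100 = 32.0 / 67.3 × 100 = 47.5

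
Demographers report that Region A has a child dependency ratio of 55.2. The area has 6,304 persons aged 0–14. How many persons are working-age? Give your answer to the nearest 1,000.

Working-age: 11,000

Youth dependency ratio = youth / working-age × 100
55.2 = 6,304 / W × 100
⇒ 11,000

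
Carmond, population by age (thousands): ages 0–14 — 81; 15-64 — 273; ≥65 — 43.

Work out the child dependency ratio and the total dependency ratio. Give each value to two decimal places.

Youth dependency ratio = 81 / 273 × 100 = 29.67
Total dependency ratio = (81 + 43) / 273 × 100 = 124 / 273 × 100 = 45.42

Youth dependency ratio: 29.67
Total dependency ratio: 45.42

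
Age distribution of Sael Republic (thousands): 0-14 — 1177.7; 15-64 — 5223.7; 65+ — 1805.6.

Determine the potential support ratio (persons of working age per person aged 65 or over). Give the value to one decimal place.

Potential support ratio: 2.9

Potential support ratio = 5223.7 / 1805.6 = 2.9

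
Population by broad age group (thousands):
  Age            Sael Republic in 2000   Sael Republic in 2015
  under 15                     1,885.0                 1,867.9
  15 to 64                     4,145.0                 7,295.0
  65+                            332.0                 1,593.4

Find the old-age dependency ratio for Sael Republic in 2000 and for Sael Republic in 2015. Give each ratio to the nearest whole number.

Sael Republic in 2000: 332.0 / 4,145.0 × 100 = 8
Sael Republic in 2015: 1,593.4 / 7,295.0 × 100 = 22

Sael Republic in 2000: 8
Sael Republic in 2015: 22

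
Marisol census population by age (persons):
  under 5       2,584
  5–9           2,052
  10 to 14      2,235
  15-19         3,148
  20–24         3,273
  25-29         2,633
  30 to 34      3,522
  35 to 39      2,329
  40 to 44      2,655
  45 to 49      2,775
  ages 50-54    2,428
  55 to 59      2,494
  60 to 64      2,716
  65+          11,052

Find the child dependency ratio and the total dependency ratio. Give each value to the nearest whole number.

Youth dependency ratio: 25
Total dependency ratio: 64

0–14: 2,584 + 2,052 + 2,235 = 6,871
15–64: 3,148 + 3,273 + 2,633 + 3,522 + 2,329 + 2,655 + 2,775 + 2,428 + 2,494 + 2,716 = 27,973
65+: 11,052
Youth dependency ratio = 6,871 / 27,973 × 100 = 25
Total dependency ratio = (6,871 + 11,052) / 27,973 × 100 = 17,923 / 27,973 × 100 = 64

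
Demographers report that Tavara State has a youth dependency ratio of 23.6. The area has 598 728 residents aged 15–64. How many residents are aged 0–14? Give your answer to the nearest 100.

Aged 0–14: 141 300

Youth dependency ratio = youth / working-age × 100
23.6 = Y / 598 728 × 100
⇒ 141 300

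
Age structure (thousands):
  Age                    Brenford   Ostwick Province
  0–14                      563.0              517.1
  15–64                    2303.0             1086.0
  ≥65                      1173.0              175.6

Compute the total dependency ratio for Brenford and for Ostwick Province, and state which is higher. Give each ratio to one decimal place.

Brenford: 75.4
Ostwick Province: 63.8
Higher: Brenford

Brenford: (563.0 + 1173.0) / 2303.0 × 100 = 1736.0 / 2303.0 × 100 = 75.4
Ostwick Province: (517.1 + 175.6) / 1086.0 × 100 = 692.7 / 1086.0 × 100 = 63.8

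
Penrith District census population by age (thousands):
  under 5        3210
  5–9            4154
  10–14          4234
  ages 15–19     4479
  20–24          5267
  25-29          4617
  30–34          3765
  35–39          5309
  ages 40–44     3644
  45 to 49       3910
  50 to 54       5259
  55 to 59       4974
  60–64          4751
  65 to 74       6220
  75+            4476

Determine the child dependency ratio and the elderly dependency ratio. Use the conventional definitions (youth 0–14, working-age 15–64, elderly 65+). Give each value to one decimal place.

0–14: 3210 + 4154 + 4234 = 11598
15–64: 4479 + 5267 + 4617 + 3765 + 5309 + 3644 + 3910 + 5259 + 4974 + 4751 = 45975
65+: 6220 + 4476 = 10696
Youth dependency ratio = 11598 / 45975 × 100 = 25.2
Old-age dependency ratio = 10696 / 45975 × 100 = 23.3

Youth dependency ratio: 25.2
Old-age dependency ratio: 23.3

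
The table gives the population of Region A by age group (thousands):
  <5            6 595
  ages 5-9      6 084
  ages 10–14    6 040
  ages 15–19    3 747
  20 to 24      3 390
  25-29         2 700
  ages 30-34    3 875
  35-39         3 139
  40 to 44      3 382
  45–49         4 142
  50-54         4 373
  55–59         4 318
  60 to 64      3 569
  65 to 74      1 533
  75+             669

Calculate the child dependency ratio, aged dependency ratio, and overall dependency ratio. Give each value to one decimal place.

Youth dependency ratio: 51.1
Old-age dependency ratio: 6.0
Total dependency ratio: 57.1

0–14: 6 595 + 6 084 + 6 040 = 18 719
15–64: 3 747 + 3 390 + 2 700 + 3 875 + 3 139 + 3 382 + 4 142 + 4 373 + 4 318 + 3 569 = 36 635
65+: 1 533 + 669 = 2 202
Youth dependency ratio = 18 719 / 36 635 × 100 = 51.1
Old-age dependency ratio = 2 202 / 36 635 × 100 = 6.0
Total dependency ratio = (18 719 + 2 202) / 36 635 × 100 = 20 921 / 36 635 × 100 = 57.1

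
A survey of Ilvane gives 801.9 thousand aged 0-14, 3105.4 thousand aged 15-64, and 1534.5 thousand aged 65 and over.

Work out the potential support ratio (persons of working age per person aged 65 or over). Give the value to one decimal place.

Potential support ratio: 2.0

Potential support ratio = 3105.4 / 1534.5 = 2.0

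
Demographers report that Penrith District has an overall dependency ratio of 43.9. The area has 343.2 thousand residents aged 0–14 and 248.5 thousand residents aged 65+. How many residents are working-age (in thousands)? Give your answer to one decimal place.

Working-age: 1,347.8

Total dependency ratio = (youth + elderly) / working-age × 100
43.9 = (343.2 + 248.5) / W × 100
⇒ 1,347.8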